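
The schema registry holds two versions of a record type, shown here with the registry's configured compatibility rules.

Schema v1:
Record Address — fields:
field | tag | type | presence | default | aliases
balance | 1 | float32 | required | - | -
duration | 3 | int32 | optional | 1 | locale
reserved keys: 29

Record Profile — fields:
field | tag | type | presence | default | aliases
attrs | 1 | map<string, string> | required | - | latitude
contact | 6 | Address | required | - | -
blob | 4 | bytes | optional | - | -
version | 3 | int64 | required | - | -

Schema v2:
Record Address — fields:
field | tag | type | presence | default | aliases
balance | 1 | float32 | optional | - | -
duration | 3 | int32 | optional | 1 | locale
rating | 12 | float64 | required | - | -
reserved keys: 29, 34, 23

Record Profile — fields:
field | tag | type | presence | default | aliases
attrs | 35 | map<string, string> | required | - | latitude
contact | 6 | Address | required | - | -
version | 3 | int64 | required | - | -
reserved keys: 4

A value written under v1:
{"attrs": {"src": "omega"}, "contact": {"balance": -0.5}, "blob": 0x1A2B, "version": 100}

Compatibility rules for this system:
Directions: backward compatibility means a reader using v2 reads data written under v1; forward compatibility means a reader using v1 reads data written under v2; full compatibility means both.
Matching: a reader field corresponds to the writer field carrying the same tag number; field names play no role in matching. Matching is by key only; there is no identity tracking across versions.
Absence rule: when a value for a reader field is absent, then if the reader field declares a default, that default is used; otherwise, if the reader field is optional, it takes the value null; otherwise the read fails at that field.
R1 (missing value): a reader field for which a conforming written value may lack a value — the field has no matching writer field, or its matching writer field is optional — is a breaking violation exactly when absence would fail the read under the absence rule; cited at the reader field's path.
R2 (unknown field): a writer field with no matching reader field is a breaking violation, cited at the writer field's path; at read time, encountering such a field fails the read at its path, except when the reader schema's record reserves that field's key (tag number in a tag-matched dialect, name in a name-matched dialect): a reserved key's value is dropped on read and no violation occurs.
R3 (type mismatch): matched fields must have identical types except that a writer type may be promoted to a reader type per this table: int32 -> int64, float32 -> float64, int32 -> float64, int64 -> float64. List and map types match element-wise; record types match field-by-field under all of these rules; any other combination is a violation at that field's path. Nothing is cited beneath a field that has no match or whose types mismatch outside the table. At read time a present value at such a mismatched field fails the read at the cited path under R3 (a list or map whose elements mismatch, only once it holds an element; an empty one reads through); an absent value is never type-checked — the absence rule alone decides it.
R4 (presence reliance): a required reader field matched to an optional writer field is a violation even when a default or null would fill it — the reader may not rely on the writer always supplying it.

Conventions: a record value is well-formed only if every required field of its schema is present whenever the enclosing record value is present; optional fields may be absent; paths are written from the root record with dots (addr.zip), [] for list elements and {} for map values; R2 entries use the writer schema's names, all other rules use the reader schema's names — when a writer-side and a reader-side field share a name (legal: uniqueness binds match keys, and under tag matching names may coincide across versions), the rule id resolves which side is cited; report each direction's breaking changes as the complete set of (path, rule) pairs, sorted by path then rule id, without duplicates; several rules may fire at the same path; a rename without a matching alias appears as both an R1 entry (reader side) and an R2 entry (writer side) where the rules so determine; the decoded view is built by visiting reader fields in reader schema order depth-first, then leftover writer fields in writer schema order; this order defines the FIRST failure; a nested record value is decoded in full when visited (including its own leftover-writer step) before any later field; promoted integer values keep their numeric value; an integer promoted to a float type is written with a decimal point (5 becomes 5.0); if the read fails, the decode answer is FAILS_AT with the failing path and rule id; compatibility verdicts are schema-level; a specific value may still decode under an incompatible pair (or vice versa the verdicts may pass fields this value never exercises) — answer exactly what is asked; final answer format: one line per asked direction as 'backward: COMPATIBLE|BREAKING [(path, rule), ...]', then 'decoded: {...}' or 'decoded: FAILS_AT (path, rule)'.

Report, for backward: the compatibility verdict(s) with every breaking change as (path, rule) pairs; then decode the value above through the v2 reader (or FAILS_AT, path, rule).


in Profile below, arrows point writer -> reader
checking backward for Profile: reader v2 against writer v1:
  attrs has no writer counterpart
  contact: paired with writer contact (Address -> Address; writer required)
  version: paired with writer version (int64 -> int64; writer required)
  writer attrs: unknown to reader
  writer blob: unknown to reader
  contact.balance: paired with writer contact.balance (float32 -> float32; writer required)
  contact.duration: paired with writer contact.duration (int32 -> int32; writer optional)
  contact.rating has no writer counterpart
  rule R1 violated at attrs
  rule R2 violated at attrs
  rule R1 violated at contact.rating
  backward on Profile therefore BREAKING (3)
decoding the Profile value with the v2 reader:
  read fails at attrs under R1 (no fill)
  => FAILS_AT (attrs, R1)
remaining Profile differences; none change what is asked:
  removed field blob from record Profile (its key 4 joins the reserved list) -> triggers nothing under Profile's printed rules — same verdict
  field balance in record Address: required changed to optional -> matters only for Profile's forward compatibility — outside the asked direction

backward: BREAKING [(attrs, R1), (attrs, R2), (contact.rating, R1)]; decoded: FAILS_AT (attrs, R1)


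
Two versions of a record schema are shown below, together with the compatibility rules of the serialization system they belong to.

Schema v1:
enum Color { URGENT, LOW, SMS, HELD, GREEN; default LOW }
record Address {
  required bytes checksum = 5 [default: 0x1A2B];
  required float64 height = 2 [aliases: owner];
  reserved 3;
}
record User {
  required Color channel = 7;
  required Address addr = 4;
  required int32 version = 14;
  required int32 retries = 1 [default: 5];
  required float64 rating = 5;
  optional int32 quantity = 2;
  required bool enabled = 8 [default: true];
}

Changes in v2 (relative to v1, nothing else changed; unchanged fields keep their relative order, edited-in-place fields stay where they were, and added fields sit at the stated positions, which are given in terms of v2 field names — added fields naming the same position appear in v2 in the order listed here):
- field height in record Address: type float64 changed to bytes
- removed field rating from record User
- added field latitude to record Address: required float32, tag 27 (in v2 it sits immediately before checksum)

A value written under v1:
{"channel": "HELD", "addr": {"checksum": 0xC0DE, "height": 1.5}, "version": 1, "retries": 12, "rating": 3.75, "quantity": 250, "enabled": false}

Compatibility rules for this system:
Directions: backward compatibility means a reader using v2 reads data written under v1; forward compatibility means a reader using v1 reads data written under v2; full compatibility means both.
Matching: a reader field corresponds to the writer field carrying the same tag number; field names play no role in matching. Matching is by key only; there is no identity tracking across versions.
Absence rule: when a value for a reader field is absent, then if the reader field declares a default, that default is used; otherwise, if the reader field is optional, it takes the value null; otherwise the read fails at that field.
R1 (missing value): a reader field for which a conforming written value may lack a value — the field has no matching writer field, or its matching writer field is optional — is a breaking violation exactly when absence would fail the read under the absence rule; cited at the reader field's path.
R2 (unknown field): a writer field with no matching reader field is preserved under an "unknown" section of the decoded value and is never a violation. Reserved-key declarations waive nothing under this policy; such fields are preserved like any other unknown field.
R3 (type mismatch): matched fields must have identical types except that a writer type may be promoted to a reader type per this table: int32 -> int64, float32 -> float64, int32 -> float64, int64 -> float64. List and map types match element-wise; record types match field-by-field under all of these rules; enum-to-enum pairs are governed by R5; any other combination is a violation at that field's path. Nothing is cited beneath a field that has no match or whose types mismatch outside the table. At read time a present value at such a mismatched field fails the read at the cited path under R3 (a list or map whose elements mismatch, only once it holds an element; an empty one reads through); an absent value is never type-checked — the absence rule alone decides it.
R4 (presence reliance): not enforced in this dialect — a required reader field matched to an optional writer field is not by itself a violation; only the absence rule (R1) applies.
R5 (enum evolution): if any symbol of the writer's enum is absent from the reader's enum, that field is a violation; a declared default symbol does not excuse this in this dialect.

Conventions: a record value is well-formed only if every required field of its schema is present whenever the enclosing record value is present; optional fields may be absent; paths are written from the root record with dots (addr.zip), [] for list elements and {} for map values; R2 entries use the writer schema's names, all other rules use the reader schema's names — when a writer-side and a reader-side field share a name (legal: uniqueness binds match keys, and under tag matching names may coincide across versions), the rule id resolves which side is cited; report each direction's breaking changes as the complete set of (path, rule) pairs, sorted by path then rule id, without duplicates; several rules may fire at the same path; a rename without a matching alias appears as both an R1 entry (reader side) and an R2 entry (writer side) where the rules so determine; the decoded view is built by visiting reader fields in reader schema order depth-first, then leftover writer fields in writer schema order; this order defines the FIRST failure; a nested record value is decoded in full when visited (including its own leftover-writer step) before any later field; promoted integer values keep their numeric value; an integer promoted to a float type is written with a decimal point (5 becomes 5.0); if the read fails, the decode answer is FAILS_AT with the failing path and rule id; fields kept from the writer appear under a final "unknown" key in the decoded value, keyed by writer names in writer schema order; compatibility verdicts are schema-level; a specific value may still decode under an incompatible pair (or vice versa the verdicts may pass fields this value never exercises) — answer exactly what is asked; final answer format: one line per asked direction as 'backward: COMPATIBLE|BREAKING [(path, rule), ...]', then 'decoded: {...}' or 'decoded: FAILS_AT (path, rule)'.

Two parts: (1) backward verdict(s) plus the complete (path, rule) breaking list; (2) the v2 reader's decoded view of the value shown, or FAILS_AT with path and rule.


in User below, arrows point writer -> reader
backward on User — v2 reading data written by v1:
  channel: paired with writer channel (Color -> Color; writer required)
  addr: paired with writer addr (Address -> Address; writer required)
  version: paired with writer version (int32 -> int32; writer required)
  retries: paired with writer retries (int32 -> int32; writer required)
  quantity: paired with writer quantity (int32 -> int32; writer optional)
  enabled: paired with writer enabled (bool -> bool; writer required)
  leftover writer field: rating
  addr.latitude: no writer match
  addr.checksum: paired with writer addr.checksum (bytes -> bytes; writer required)
  addr.height: paired with writer addr.height (float64 -> bytes; writer required)
  violation R3 at addr.height
  violation R1 at addr.latitude
  backward on User therefore BREAKING (2)
decoding the User value with the v2 reader:
  channel := "HELD"
  read fails at addr.latitude under R1 (no fill)
  => FAILS_AT (addr.latitude, R1)
the other User changes do not affect what is asked:
  removed field rating from record User -> affects forward compatibility only, which is not asked

backward: BREAKING [(addr.height, R3), (addr.latitude, R1)]; decoded: FAILS_AT (addr.latitude, R1)


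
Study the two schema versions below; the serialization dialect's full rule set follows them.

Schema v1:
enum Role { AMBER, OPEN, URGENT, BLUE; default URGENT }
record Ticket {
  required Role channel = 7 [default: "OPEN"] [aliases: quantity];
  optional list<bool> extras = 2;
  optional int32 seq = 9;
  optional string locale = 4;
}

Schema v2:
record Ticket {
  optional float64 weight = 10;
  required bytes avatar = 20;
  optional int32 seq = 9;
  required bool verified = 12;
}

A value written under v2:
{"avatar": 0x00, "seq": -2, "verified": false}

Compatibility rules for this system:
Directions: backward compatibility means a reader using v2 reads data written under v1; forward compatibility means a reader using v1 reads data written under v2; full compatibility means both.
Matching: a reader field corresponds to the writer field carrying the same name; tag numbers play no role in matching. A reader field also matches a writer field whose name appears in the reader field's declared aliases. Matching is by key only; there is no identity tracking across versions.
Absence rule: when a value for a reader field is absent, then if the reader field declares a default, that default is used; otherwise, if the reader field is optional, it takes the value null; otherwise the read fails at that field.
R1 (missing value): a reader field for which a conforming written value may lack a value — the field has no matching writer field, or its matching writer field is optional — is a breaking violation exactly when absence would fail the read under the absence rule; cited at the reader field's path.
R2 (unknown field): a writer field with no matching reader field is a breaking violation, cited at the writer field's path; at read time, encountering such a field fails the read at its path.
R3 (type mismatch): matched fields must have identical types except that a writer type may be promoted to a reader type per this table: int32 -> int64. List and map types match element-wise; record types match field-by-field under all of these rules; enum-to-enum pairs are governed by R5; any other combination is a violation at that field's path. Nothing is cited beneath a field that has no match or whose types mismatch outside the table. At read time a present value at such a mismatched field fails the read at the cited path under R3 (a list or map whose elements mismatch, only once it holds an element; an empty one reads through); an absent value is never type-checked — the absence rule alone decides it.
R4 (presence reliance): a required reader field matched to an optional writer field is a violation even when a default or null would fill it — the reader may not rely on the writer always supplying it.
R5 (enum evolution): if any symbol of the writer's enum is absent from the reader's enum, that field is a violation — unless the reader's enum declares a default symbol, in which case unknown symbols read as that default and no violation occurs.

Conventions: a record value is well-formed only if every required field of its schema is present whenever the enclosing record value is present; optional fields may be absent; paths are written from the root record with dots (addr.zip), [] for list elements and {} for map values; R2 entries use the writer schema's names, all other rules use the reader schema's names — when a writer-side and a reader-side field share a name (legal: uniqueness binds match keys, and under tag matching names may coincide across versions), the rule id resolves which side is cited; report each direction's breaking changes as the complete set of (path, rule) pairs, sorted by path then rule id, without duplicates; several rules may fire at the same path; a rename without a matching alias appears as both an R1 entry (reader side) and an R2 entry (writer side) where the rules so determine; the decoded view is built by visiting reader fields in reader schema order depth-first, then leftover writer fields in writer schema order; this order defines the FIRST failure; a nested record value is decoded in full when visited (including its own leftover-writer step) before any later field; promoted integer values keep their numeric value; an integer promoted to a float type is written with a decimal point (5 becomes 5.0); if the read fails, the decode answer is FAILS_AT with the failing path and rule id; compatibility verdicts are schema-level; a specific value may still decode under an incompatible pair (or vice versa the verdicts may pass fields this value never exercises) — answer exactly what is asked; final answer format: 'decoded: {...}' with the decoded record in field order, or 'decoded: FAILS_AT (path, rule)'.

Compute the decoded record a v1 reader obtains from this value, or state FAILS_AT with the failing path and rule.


arrows below run writer -> reader for Ticket
decoding the Ticket value with the v1 reader:
  channel := "OPEN" (no value, default fills)
  extras := null (not supplied -> null)
  seq := -2
  locale := null (not supplied -> null)
  read fails at avatar under R2 (unknown field)
  => FAILS_AT (avatar, R2)
remaining Ticket differences; none change what is asked:
  removed field channel from record Ticket -> schema-level compatibility only; this Ticket value's decode is unchanged
  removed field extras from record Ticket -> schema-level compatibility only; this Ticket value's decode is unchanged
  added field verified to record Ticket: required bool, tag 12 (in v2 it sits last) -> schema-level compatibility only; this Ticket value's decode is unchanged
  removed field locale from record Ticket -> schema-level compatibility only; this Ticket value's decode is unchanged
  added field weight to record Ticket: optional float64, tag 10 (in v2 it sits immediately before seq) -> schema-level compatibility only; this Ticket value's decode is unchanged

decoded: FAILS_AT (avatar, R2)


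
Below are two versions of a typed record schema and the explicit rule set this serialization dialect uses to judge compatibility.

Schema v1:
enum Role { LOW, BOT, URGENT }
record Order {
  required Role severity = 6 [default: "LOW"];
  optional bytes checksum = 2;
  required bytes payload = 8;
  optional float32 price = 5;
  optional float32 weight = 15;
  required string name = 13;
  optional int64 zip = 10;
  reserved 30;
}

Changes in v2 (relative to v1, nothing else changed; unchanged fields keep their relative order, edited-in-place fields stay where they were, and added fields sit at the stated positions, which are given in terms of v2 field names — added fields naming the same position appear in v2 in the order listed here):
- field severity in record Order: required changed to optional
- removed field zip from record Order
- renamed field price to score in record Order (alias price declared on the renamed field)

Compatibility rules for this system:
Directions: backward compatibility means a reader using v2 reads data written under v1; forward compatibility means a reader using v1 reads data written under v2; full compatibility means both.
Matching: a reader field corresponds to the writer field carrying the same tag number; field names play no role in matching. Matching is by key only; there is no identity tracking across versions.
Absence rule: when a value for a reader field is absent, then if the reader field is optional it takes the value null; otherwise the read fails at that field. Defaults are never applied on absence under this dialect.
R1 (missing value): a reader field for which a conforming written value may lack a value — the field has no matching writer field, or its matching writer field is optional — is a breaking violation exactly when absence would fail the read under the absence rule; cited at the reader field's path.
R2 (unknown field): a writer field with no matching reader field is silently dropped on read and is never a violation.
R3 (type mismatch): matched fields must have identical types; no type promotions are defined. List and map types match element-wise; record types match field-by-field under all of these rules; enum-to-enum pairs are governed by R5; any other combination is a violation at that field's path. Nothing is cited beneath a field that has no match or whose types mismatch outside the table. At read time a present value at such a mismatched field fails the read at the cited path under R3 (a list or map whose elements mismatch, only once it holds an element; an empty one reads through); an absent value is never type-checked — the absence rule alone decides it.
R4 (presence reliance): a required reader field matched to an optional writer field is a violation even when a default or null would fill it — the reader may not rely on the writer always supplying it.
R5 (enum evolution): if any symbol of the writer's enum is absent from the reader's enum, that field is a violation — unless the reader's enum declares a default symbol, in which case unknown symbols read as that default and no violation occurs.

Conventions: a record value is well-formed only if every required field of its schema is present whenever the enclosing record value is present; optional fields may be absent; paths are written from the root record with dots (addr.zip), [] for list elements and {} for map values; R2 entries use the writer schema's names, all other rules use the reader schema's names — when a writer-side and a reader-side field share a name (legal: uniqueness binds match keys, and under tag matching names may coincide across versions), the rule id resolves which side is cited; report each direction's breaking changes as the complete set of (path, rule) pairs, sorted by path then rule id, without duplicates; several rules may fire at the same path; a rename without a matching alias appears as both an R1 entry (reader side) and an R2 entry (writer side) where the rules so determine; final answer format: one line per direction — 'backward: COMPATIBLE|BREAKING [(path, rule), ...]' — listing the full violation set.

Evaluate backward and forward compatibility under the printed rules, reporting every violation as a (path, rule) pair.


backward: COMPATIBLE []; forward: BREAKING [(severity, R1), (severity, R4)]

in Order below, arrows point writer -> reader
backward pass over Order, reader schema v2, writer schema v1:
  severity: paired with writer severity (Role -> Role; writer required)
  checksum: paired with writer checksum (bytes -> bytes; writer optional)
  payload: paired with writer payload (bytes -> bytes; writer required)
  score: paired with writer price (float32 -> float32; writer optional)
  weight: paired with writer weight (float32 -> float32; writer optional)
  name: paired with writer name (string -> string; writer required)
  writer zip: unknown to reader
  => backward verdict for Order: COMPATIBLE, no violations
forward pass over Order, reader schema v1, writer schema v2:
  severity: paired with writer severity (Role -> Role; writer optional)
  checksum: paired with writer checksum (bytes -> bytes; writer optional)
  payload: paired with writer payload (bytes -> bytes; writer required)
  price: paired with writer score (float32 -> float32; writer optional)
  weight: paired with writer weight (float32 -> float32; writer optional)
  name: paired with writer name (string -> string; writer required)
  zip: no writer match
  violation R1 at severity
  violation R4 at severity
  forward on Order therefore BREAKING (2)


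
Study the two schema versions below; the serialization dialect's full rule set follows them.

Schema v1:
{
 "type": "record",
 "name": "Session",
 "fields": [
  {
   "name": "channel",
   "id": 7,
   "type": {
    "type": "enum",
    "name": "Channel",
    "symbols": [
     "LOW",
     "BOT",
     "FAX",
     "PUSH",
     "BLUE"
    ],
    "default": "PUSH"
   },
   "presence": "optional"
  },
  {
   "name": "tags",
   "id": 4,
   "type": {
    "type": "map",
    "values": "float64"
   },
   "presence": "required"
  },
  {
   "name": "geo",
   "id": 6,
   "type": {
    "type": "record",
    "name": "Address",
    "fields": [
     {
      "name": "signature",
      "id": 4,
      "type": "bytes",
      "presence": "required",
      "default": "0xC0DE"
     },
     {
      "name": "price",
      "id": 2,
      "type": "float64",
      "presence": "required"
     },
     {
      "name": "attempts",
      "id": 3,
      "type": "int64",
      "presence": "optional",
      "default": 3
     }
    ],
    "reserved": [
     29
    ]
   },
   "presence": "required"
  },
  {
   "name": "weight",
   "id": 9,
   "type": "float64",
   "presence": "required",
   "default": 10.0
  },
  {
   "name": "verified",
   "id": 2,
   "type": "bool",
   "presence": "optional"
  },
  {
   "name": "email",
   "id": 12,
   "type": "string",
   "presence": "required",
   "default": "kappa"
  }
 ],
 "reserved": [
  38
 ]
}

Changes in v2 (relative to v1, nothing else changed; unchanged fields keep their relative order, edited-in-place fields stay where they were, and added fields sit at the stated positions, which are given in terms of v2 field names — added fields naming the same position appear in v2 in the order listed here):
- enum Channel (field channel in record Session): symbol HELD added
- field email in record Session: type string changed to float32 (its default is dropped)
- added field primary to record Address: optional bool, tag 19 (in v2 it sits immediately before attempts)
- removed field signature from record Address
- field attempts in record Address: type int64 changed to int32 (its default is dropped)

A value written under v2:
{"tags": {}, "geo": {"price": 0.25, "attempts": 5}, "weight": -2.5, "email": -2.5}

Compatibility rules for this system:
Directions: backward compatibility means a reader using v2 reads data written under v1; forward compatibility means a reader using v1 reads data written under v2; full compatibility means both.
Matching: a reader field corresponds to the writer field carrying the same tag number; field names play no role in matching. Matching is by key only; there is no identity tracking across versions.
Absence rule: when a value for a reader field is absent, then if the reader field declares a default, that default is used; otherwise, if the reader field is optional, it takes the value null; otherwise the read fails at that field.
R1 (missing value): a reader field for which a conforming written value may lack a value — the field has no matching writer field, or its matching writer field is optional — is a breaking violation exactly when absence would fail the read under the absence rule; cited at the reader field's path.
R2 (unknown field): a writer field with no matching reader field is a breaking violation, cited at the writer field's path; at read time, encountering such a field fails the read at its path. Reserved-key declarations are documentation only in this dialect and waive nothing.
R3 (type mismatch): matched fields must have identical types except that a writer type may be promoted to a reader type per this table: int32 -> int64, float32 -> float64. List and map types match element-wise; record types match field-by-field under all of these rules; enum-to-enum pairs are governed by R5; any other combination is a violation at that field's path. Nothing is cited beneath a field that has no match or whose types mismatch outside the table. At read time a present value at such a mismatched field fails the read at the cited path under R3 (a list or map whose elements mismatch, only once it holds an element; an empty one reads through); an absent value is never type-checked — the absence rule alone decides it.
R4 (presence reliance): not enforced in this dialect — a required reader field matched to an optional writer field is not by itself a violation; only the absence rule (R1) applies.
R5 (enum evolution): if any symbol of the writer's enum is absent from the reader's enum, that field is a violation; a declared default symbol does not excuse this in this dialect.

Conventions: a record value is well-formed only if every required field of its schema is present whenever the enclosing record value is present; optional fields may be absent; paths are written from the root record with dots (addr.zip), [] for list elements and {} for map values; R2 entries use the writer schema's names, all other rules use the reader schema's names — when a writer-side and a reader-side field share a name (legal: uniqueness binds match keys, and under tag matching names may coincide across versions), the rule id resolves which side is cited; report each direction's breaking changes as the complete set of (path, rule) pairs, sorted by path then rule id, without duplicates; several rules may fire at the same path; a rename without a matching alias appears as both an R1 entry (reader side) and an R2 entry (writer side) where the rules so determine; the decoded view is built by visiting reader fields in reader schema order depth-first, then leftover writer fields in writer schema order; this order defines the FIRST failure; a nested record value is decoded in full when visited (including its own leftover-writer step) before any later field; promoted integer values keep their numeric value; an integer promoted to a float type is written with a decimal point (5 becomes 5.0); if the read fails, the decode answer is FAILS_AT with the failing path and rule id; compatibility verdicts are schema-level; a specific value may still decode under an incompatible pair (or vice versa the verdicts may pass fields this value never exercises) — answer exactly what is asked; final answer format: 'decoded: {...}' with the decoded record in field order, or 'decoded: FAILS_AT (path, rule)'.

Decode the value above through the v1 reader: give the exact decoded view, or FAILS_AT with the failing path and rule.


decoded: FAILS_AT (email, R3)

the writer's type comes first in each Session pair
migrating the Session value to v1:
  channel := null (missing; optional => null)
  tags := {}
  geo.signature := 0xC0DE (missing; default applied)
  geo.price := 0.25
  geo.attempts := 5 (int32 -> int64)
  weight := -2.5
  verified := null (missing; optional => null)
  read fails at email under R3
  => FAILS_AT (email, R3)
ruling out the remaining Session differences:
  enum Channel (field channel in record Session): symbol HELD added -> schema-level compatibility only; this Session value's decode is unchanged
  added field primary to record Address: optional bool, tag 19 (in v2 it sits immediately before attempts) -> schema-level compatibility only; this Session value's decode is unchanged
  removed field signature from record Address -> schema-level compatibility only; this Session value's decode is unchanged
  field attempts in record Address: type int64 changed to int32 (its default is dropped) -> schema-level compatibility only; this Session value's decode is unchanged


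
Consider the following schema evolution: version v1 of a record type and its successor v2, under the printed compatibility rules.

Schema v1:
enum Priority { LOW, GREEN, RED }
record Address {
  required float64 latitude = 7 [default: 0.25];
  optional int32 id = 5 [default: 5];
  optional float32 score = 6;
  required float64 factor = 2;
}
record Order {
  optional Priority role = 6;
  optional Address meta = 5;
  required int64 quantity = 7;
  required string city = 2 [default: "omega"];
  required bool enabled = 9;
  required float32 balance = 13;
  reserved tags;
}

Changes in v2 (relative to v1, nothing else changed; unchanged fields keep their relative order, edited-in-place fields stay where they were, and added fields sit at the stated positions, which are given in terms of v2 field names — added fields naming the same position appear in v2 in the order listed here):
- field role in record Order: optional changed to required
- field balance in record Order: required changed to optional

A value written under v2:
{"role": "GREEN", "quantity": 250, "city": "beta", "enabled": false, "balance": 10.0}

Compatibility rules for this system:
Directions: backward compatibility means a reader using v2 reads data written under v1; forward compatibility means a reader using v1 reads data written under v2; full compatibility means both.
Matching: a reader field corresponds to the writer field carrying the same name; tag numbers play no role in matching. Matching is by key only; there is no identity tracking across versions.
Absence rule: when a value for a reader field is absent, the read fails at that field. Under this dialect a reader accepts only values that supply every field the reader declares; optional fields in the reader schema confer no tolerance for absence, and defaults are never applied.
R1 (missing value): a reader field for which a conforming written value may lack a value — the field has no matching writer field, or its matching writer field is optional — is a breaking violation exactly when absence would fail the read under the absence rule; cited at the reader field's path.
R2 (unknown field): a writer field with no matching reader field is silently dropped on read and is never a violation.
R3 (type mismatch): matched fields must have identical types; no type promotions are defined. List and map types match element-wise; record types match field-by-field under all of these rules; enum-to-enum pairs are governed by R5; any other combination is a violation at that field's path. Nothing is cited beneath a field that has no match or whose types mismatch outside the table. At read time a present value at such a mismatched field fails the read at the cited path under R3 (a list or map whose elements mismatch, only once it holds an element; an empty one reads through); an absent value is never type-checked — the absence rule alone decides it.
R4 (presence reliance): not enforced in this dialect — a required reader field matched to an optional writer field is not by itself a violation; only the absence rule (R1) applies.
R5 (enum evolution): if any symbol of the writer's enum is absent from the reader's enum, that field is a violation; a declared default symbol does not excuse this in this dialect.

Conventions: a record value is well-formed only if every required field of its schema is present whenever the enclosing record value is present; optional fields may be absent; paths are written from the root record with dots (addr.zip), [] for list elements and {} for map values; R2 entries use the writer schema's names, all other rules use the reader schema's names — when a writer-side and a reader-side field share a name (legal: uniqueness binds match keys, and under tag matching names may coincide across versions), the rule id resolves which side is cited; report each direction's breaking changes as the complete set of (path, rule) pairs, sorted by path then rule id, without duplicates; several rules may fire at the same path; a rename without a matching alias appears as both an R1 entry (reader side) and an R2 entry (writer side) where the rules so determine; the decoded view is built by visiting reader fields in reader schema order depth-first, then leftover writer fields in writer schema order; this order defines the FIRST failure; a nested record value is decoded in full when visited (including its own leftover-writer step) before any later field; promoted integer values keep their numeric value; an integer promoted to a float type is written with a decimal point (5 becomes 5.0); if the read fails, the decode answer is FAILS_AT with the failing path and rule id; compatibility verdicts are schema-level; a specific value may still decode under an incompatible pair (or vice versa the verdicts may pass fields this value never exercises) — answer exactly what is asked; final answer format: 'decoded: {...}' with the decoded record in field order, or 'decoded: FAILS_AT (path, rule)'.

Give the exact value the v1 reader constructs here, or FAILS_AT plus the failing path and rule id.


each type pair in Order: writer, then reader
decoding the Order value with the v1 reader:
  role := "GREEN"
  read fails at meta under R1 (no fill)
  => FAILS_AT (meta, R1)
ruling out the remaining Order differences:
  field role in record Order: optional changed to required -> matters for Order compatibility verdicts, not for this value's decode
  field balance in record Order: required changed to optional -> matters for Order compatibility verdicts, not for this value's decode

decoded: FAILS_AT (meta, R1)


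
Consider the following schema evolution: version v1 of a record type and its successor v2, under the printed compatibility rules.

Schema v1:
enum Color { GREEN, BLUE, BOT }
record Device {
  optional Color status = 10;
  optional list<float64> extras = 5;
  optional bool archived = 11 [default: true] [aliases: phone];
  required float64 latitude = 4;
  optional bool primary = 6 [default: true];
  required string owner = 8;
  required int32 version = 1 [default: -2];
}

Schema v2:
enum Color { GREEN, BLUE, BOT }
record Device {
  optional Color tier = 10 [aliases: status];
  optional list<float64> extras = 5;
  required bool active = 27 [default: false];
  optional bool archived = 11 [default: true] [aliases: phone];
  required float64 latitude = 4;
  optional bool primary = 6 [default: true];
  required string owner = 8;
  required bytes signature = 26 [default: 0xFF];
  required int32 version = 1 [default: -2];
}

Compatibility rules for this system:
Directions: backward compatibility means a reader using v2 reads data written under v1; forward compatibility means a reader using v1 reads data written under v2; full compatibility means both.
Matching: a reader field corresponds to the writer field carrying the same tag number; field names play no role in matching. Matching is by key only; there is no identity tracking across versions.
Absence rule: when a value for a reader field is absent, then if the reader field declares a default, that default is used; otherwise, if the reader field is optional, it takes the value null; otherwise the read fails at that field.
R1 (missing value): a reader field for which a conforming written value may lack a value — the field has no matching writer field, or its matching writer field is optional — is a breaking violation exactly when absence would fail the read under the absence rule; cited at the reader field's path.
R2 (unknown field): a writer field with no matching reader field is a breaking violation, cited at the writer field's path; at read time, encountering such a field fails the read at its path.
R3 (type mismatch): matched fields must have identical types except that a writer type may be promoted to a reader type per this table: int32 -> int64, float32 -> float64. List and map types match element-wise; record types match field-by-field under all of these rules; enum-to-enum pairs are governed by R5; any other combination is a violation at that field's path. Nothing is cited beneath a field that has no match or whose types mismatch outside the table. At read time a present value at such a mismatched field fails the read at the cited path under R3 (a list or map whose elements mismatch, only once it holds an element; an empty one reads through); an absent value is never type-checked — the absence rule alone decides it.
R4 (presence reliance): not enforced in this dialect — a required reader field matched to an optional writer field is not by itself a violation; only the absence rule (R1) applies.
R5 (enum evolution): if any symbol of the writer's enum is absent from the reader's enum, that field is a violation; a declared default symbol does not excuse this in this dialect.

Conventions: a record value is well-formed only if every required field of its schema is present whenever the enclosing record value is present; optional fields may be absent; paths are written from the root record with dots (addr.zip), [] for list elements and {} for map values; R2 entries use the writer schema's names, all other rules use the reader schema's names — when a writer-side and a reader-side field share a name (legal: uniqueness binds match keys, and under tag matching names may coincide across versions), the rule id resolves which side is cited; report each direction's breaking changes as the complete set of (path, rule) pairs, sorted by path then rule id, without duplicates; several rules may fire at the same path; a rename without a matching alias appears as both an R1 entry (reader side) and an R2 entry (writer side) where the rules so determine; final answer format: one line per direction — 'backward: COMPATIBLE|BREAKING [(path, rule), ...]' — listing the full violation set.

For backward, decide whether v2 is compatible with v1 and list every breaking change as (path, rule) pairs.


in Device below, arrows point writer -> reader
backward on Device — v2 reading data written by v1:
  tier: paired with writer status (Color -> Color; writer optional)
  extras: paired with writer extras (list<float64> -> list<float64>; writer optional)
  active: no writer-side match
  archived: paired with writer archived (bool -> bool; writer optional)
  latitude: paired with writer latitude (float64 -> float64; writer required)
  primary: paired with writer primary (bool -> bool; writer optional)
  owner: paired with writer owner (string -> string; writer required)
  signature: no writer-side match
  version: paired with writer version (int32 -> int32; writer required)
  => no violations; backward on Device: COMPATIBLE
remaining Device differences; none change what is asked:
  renamed field status to tier in record Device (alias status declared on the renamed field) -> inert for the asked Device verdict: nothing fires
  added field active to record Device: required bool, tag 27, default false (in v2 it sits immediately before archived) -> fires only in the forward direction of Device, which is not asked here
  added field signature to record Device: required bytes, tag 26, default 0xFF (in v2 it sits immediately before version) -> fires only in the forward direction of Device, which is not asked here

backward: COMPATIBLE []
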